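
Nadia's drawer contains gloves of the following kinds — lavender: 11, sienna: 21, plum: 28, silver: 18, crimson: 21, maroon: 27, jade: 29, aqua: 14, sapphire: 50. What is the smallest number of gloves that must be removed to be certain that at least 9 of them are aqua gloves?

214

In the worst case for collecting aqua gloves, every non-aqua glove comes out first.
There are 11 + 21 + 28 + 18 + 21 + 27 + 29 + 50 = 205 non-aqua gloves altogether.
After those, each further glove must be aqua, so 205 + 9 = 214 draws guarantee 9 aqua gloves.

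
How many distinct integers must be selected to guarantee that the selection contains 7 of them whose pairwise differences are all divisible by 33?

199

Integers whose pairwise differences are multiples of 33 are exactly those sharing a remainder mod 33. Pigeonhole: the 33 residue classes mod 33 are the pigeonholes.
With 198 integers one could put 6 in each residue class and have no class reach 7.
The 199th integer pushes some class to 7, so 33·6 + 1 = 199.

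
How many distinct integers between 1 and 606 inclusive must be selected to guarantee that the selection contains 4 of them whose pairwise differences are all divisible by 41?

124

Integers whose pairwise differences are multiples of 41 are exactly those sharing a remainder mod 41. The 41 residue classes mod 41 are the pigeonholes.
With 123 integers one could put 3 in each residue class and have no class reach 4.
The 124th integer pushes some class to 4, so 41·3 + 1 = 124.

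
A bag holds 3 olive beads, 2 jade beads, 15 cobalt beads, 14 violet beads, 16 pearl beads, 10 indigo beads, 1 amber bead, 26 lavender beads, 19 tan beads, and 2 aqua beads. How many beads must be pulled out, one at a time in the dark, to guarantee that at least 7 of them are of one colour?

An adversary could hand out at most 6 beads per colour (4 colours run out sooner): 3 + 2 + 6 + 6 + 6 + 6 + 1 + 6 + 6 + 2 = 44 beads and still no colour has 7.
One more bead lands in a colour already at 6, so 45 draws are enough and 44 are not.

45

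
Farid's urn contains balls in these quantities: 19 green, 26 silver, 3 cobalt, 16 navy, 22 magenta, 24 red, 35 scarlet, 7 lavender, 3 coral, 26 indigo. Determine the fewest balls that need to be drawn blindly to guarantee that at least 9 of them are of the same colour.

An adversary could hand out at most 8 balls per colour (cobalt, lavender, coral run out sooner): 8 + 8 + 3 + 8 + 8 + 8 + 8 + 7 + 3 + 8 = 69 balls and still no colour has 9.
Pigeonhole: one more ball lands in a colour already at 8, so 70 draws are enough and 69 are not.

70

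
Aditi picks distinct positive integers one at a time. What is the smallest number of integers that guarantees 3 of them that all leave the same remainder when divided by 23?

47

The 23 residue classes mod 23 are the pigeonholes.
With 46 integers one could put 2 in each residue class and have no class reach 3.
The 47th integer pushes some class to 3, so 23·2 + 1 = 47.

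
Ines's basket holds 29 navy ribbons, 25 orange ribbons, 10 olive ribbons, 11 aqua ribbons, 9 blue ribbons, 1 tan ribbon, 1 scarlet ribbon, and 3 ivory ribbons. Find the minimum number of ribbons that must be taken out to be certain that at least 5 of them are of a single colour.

By pigeonhole, put each drawn ribbon into a box by colour. The largest draw with every box below 5 takes min(count, 4) from each colour; colours with fewer than 4 contribute all they have.
Σ min(cᵢ, 4) = 4 + 4 + 4 + 4 + 4 + 1 + 1 + 3 = 25.
Draw number 25 + 1 = 26 must push one box to 5.

26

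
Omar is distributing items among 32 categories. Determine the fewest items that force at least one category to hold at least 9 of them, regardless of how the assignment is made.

With 256 items one could put exactly 8 in each of the 32 categories, and no category would reach 9.
By the pigeonhole principle, one more item must land in a category that already has 8, giving it 9.
So 32 × 8 + 1 = 257 items are required.

257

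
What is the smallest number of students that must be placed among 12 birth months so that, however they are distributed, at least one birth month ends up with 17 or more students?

193

With 192 students one could put exactly 16 in each of the 12 birth months, and no birth month would reach 17.
By the pigeonhole principle, one more student must land in a birth month that already has 16, giving it 17.
So 12 × 16 + 1 = 193 students are required.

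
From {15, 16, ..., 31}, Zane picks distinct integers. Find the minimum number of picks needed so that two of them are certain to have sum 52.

A set avoiding the sum 52 can contain at most one of each pair {x, 52−x}, plus the 7 elements whose complement lies outside the range or equal to its own complement.
The integers 15, …, 26 (12 of them) are such a set: any two sum to at least 15+16 = 31 and at most 25+26 = 51 < 52.
Pigeonhole: any 13th integer completes one of the 5 pairs, so 13 choices force a sum of 52.

13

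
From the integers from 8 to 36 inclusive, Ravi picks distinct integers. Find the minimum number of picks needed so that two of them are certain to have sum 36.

20

A set avoiding the sum 36 can contain at most one of each pair {x, 36−x}, plus the 9 elements whose complement lies outside the range or equal to its own complement.
The integers 18, …, 36 (19 of them) are such a set: any two sum to at least 18+19 = 37 > 36.
Pigeonhole: any 20th integer completes one of the 10 pairs, so 20 choices force a sum of 36.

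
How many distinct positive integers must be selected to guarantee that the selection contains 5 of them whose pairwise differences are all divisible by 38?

153

Integers whose pairwise differences are multiples of 38 are exactly those sharing a remainder mod 38. The 38 residue classes mod 38 are the pigeonholes.
With 152 integers one could put 4 in each residue class and have no class reach 5.
The 153rd integer pushes some class to 5, so 38·4 + 1 = 153.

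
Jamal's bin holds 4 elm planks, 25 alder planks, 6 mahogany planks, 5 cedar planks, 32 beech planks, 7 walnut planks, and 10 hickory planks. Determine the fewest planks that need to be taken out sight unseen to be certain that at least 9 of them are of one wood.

By pigeonhole, put each drawn plank into a box by wood. The largest draw with every box below 9 takes min(count, 8) from each wood; woods with fewer than 8 contribute all they have.
Σ min(cᵢ, 8) = 4 + 8 + 6 + 5 + 8 + 7 + 8 = 46.
Draw number 46 + 1 = 47 must push one box to 9.

47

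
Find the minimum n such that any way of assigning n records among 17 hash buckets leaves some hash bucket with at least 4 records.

52

With 51 records one could put exactly 3 in each of the 17 hash buckets, and no hash bucket would reach 4.
One more record must land in a hash bucket that already has 3, giving it 4.
So 17 × 3 + 1 = 52 records are required.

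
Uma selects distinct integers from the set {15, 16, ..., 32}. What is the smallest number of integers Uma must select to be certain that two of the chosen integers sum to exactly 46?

11

Two chosen integers sum to 46 exactly when both halves of some pair {x, 46−x} with 15 ≤ x ≤ 46−x ≤ 31 are chosen — 8 such pairs.
The remaining 2 elements (those with no distinct partner in range) can never complete a 46-sum, so the worst case takes all of them and one from each pair: 2 + 8 = 10.
By the pigeonhole principle, the 11th integer has to be the second member of some pair, so 10 + 1 = 11.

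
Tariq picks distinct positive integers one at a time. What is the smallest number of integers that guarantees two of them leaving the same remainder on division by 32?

The 32 residue classes mod 32 are the pigeonholes.
With 32 integers one could put 1 in each residue class and have no class reach 2.
The 33rd integer pushes some class to 2, so 32·1 + 1 = 33.

33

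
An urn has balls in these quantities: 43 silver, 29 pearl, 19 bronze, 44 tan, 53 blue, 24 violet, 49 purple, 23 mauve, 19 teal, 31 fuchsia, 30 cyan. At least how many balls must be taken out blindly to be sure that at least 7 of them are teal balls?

In the worst case for collecting teal balls, every non-teal ball comes out first.
There are 43 + 29 + 19 + 44 + 53 + 24 + 49 + 23 + 31 + 30 = 345 non-teal balls altogether.
After those, each further ball must be teal, so 345 + 7 = 352 draws guarantee 7 teal balls.

352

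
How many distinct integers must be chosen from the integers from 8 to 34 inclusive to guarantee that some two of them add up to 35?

A set avoiding the sum 35 can contain at most one of each pair {x, 35−x}, plus the 7 elements whose complement lies outside the range.
The integers 18, …, 34 (17 of them) are such a set: any two sum to at least 18+19 = 37 > 35.
Any 18th integer completes one of the 10 pairs, so 18 choices force a sum of 35.

18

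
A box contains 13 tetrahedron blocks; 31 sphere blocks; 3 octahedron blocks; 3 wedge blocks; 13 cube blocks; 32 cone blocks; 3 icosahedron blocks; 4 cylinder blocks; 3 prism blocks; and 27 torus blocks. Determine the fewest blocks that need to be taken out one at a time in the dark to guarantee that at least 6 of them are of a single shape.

The 10 shapes are the holes; the blocks drawn are the pigeons.
To avoid 6 of any one shape, the worst case takes at most 5 of each shape, or every block of a shape that has fewer than 5.
That gives 5 + 5 + 3 + 3 + 5 + 5 + 3 + 4 + 3 + 5 = 41 blocks with no shape reaching 6.
The next block forces some shape to 6, so 41 + 1 = 42.

42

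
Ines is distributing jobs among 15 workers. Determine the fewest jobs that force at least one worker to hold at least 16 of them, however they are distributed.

226

With 225 jobs one could put exactly 15 in each of the 15 workers, and no worker would reach 16.
One more job must land in a worker that already has 15, giving it 16.
So 15 × 15 + 1 = 226 jobs are required.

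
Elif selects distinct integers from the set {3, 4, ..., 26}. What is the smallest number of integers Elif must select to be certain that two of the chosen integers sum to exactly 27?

14

Group the elements by complementary pair {x, 27−x}: {3,24}, {4,23}, {5,22}, …, giving 11 two-element pairs and 2 integers whose partner 27−x falls outside [3,26].
Treating each of those 13 groups as a pigeonhole, one can pick one integer per group — 13 integers — with no two summing to 27.
The 14th integer lands in an occupied pair, forcing a sum of 27.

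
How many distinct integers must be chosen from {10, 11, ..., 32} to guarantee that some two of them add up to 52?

Two chosen integers sum to 52 exactly when both halves of some pair {x, 52−x} with 20 ≤ x ≤ 52−x ≤ 32 are chosen — 6 such pairs.
The remaining 11 elements (those with no distinct partner in range) can never complete a 52-sum, so the worst case takes all of them and one from each pair: 11 + 6 = 17.
Pigeonhole: the 18th integer has to be the second member of some pair, so 17 + 1 = 18.

18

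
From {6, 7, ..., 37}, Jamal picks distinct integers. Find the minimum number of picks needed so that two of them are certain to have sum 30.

24

Group the elements by complementary pair {x, 30−x}: {6,24}, {7,23}, {8,22}, …, giving 9 two-element pairs, the single value 15 (it cannot pair with itself since the integers are distinct), and 13 integers whose partner 30−x falls outside [6,37].
Treating each of those 23 groups as a pigeonhole, one can pick one integer per group — 23 integers — with no two summing to 30.
The 24th integer lands in an occupied pair, forcing a sum of 30.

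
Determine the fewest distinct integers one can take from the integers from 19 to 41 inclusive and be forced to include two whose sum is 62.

14

Two chosen integers sum to 62 exactly when both halves of some pair {x, 62−x} with 21 ≤ x ≤ 62−x ≤ 41 are chosen — 10 such pairs.
The remaining 3 elements (those with no distinct partner in range) can never complete a 62-sum, so the worst case takes all of them and one from each pair: 3 + 10 = 13.
The 14th integer has to be the second member of some pair, so 13 + 1 = 14.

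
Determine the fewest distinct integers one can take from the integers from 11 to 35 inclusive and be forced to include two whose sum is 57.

Group the elements by complementary pair {x, 57−x}: {22,35}, {23,34}, {24,33}, …, giving 7 two-element pairs and 11 integers whose partner 57−x falls outside [11,35].
Pigeonhole: treating each of those 18 groups as a pigeonhole, one can pick one integer per group — 18 integers — with no two summing to 57.
The 19th integer lands in an occupied pair, forcing a sum of 57.

19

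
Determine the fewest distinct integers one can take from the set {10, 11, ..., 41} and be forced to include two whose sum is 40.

23

Group the elements by complementary pair {x, 40−x}: {10,30}, {11,29}, {12,28}, …, giving 10 two-element pairs, the single value 20 (it cannot pair with itself since the integers are distinct), and 11 integers whose partner 40−x falls outside [10,41].
Treating each of those 22 groups as a pigeonhole, one can pick one integer per group — 22 integers — with no two summing to 40.
The 23rd integer lands in an occupied pair, forcing a sum of 40.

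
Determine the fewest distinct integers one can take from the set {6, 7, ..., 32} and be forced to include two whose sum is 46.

Group the elements by complementary pair {x, 46−x}: {14,32}, {15,31}, {16,30}, …, giving 9 two-element pairs, the single value 23 (it cannot pair with itself since the integers are distinct), and 8 integers whose partner 46−x falls outside [6,32].
By pigeonhole, treating each of those 18 groups as a pigeonhole, one can pick one integer per group — 18 integers — with no two summing to 46.
The 19th integer lands in an occupied pair, forcing a sum of 46.

19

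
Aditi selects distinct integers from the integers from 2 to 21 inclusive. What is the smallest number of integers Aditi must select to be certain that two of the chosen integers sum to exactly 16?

A set avoiding the sum 16 can contain at most one of each pair {x, 16−x}, plus the 8 elements whose complement lies outside the range or equal to its own complement.
The integers 8, …, 21 (14 of them) are such a set: any two sum to at least 8+9 = 17 > 16.
Pigeonhole: any 15th integer completes one of the 6 pairs, so 15 choices force a sum of 16.

15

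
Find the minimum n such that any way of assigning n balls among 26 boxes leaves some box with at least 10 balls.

235

With 234 balls one could put exactly 9 in each of the 26 boxes, and no box would reach 10.
One more ball must land in a box that already has 9, giving it 10.
So 26 × 9 + 1 = 235 balls are required.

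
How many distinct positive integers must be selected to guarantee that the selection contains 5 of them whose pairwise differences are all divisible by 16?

Integers whose pairwise differences are multiples of 16 are exactly those sharing a remainder mod 16. The 16 residue classes mod 16 are the pigeonholes.
With 64 integers one could put 4 in each residue class and have no class reach 5.
The 65th integer pushes some class to 5, so 16·4 + 1 = 65.

65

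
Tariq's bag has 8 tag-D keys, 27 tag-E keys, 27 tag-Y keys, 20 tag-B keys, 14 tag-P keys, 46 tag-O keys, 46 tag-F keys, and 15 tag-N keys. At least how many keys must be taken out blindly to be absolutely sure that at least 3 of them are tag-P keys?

192

In the worst case for collecting tag-P keys, every non-tag-P key comes out first.
There are 8 + 27 + 27 + 20 + 46 + 46 + 15 = 189 non-tag-P keys altogether.
After those, each further key must be tag-P, so 189 + 3 = 192 draws guarantee 3 tag-P keys.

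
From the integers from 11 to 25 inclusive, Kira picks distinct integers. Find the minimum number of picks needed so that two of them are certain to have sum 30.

12

A set avoiding the sum 30 can contain at most one of each pair {x, 30−x}, plus the 7 elements whose complement lies outside the range or equal to its own complement.
The integers 15, …, 25 (11 of them) are such a set: any two sum to at least 15+16 = 31 > 30.
Pigeonhole: any 12th integer completes one of the 4 pairs, so 12 choices force a sum of 30.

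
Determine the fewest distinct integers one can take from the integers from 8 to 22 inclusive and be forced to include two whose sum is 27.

10

Two chosen integers sum to 27 exactly when both halves of some pair {x, 27−x} with 8 ≤ x ≤ 27−x ≤ 19 are chosen — 6 such pairs.
The remaining 3 elements (those with no distinct partner in range) can never complete a 27-sum, so the worst case takes all of them and one from each pair: 3 + 6 = 9.
The 10th integer has to be the second member of some pair, so 9 + 1 = 10.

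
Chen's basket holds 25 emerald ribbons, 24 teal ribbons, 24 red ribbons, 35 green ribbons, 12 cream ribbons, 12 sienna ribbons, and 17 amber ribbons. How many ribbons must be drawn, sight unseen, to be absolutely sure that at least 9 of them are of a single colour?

By pigeonhole, put each drawn ribbon into a box by colour. The largest draw with every box below 9 takes min(count, 8) from each colour.
Σ min(cᵢ, 8) = 8 + 8 + 8 + 8 + 8 + 8 + 8 = 56.
Draw number 56 + 1 = 57 must push one box to 9.

57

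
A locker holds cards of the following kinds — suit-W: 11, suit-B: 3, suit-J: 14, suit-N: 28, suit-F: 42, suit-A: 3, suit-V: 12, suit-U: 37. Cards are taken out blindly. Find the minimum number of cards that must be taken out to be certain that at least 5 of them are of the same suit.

31

Pigeonhole: put each drawn card into a box by suit. The largest draw with every box below 5 takes min(count, 4) from each suit; suits with fewer than 4 contribute all they have.
Σ min(cᵢ, 4) = 4 + 3 + 4 + 4 + 4 + 3 + 4 + 4 = 30.
Draw number 30 + 1 = 31 must push one box to 5.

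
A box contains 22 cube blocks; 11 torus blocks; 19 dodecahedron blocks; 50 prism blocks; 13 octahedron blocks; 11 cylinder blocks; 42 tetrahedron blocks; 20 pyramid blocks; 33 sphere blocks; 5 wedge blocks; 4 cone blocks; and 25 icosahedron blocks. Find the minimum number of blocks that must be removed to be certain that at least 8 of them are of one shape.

80

Pigeonhole: put each drawn block into a box by shape. The largest draw with every box below 8 takes min(count, 7) from each shape; shapes with fewer than 7 contribute all they have.
Σ min(cᵢ, 7) = 7 + 7 + 7 + 7 + 7 + 7 + 7 + 7 + 7 + 5 + 4 + 7 = 79.
Draw number 79 + 1 = 80 must push one box to 8.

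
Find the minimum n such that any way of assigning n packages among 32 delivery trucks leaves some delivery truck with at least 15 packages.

449

With 448 packages one could put exactly 14 in each of the 32 delivery trucks, and no delivery truck would reach 15.
By the pigeonhole principle, one more package must land in a delivery truck that already has 14, giving it 15.
So 32 × 14 + 1 = 449 packages are required.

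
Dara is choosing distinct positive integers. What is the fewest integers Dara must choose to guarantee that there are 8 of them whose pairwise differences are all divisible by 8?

Integers whose pairwise differences are multiples of 8 are exactly those sharing a remainder mod 8. By pigeonhole, the 8 residue classes mod 8 are the pigeonholes.
With 56 integers one could put 7 in each residue class and have no class reach 8.
The 57th integer pushes some class to 8, so 8·7 + 1 = 57.

57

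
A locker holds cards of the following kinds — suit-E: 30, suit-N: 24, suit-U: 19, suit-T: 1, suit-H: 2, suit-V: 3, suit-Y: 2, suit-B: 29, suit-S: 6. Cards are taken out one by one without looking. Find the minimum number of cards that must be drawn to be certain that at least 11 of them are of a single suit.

55

An adversary could hand out at most 10 cards per suit (5 suits run out sooner): 10 + 10 + 10 + 1 + 2 + 3 + 2 + 10 + 6 = 54 cards and still no suit has 11.
By pigeonhole, one more card lands in a suit already at 10, so 55 draws are enough and 54 are not.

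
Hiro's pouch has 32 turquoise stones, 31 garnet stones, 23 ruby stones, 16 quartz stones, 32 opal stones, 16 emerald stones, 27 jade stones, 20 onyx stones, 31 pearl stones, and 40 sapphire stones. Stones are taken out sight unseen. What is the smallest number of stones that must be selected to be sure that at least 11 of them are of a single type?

By pigeonhole, the 10 types are the holes; the stones drawn are the pigeons.
To avoid 11 of any one type, the worst case takes at most 10 of each type.
That gives 10 + 10 + 10 + 10 + 10 + 10 + 10 + 10 + 10 + 10 = 100 stones with no type reaching 11.
The next stone forces some type to 11, so 100 + 1 = 101.

101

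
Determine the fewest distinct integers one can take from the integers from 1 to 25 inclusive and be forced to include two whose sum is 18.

Group the elements by complementary pair {x, 18−x}: {1,17}, {2,16}, {3,15}, …, giving 8 two-element pairs; the single value 9 (it cannot pair with itself since the integers are distinct); and 8 integers whose partner 18−x falls outside [1,25].
By the pigeonhole principle, treating each of those 17 groups as a pigeonhole, one can pick one integer per group — 17 integers — with no two summing to 18.
The 18th integer lands in an occupied pair, forcing a sum of 18.

18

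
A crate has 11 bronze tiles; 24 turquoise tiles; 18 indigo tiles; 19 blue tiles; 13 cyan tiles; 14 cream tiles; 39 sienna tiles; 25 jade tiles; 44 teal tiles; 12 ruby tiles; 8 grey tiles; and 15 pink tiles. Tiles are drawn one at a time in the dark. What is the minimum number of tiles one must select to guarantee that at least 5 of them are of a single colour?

The 12 colours are the holes; the tiles drawn are the pigeons.
To avoid 5 of any one colour, the worst case takes at most 4 of each colour.
That gives 4 + 4 + 4 + 4 + 4 + 4 + 4 + 4 + 4 + 4 + 4 + 4 = 48 tiles with no colour reaching 5.
The next tile forces some colour to 5, so 48 + 1 = 49.

49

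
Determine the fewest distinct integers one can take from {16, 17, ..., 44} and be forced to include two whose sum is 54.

19

Group the elements by complementary pair {x, 54−x}: {16,38}, {17,37}, {18,36}, …, giving 11 two-element pairs, the single value 27 (it cannot pair with itself since the integers are distinct), and 6 integers whose partner 54−x falls outside [16,44].
Pigeonhole: treating each of those 18 groups as a pigeonhole, one can pick one integer per group — 18 integers — with no two summing to 54.
The 19th integer lands in an occupied pair, forcing a sum of 54.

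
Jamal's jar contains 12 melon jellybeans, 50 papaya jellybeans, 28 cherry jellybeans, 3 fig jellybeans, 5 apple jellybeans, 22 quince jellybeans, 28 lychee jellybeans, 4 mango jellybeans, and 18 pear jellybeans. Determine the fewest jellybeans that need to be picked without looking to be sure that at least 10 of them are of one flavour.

67

Put each drawn jellybean into a box by flavour. The largest draw with every box below 10 takes min(count, 9) from each flavour; flavours with fewer than 9 contribute all they have.
Σ min(cᵢ, 9) = 9 + 9 + 9 + 3 + 5 + 9 + 9 + 4 + 9 = 66.
Draw number 66 + 1 = 67 must push one box to 10.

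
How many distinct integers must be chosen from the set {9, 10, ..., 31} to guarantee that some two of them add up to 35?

Group the elements by complementary pair {x, 35−x}: {9,26}, {10,25}, {11,24}, …, giving 9 two-element pairs and 5 integers whose partner 35−x falls outside [9,31].
Treating each of those 14 groups as a pigeonhole, one can pick one integer per group — 14 integers — with no two summing to 35.
The 15th integer lands in an occupied pair, forcing a sum of 35.

15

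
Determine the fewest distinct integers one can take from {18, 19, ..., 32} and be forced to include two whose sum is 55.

11

Group the elements by complementary pair {x, 55−x}: {23,32}, {24,31}, {25,30}, …, giving 5 two-element pairs and 5 integers whose partner 55−x falls outside [18,32].
Pigeonhole: treating each of those 10 groups as a pigeonhole, one can pick one integer per group — 10 integers — with no two summing to 55.
The 11th integer lands in an occupied pair, forcing a sum of 55.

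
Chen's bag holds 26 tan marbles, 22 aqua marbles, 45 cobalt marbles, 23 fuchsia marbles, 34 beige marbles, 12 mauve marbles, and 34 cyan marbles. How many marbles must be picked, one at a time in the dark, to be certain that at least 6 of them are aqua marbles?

In the worst case for collecting aqua marbles, every non-aqua marble comes out first.
There are 26 + 45 + 23 + 34 + 12 + 34 = 174 non-aqua marbles altogether.
After those, each further marble must be aqua, so 174 + 6 = 180 draws guarantee 6 aqua marbles.

180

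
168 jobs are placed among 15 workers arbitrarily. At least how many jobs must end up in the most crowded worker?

12

Pigeonhole: the 15 workers are the holes and the 168 jobs are the pigeons.
If every worker held at most 11 jobs, the total would be at most 15 × 11 = 165, which is less than 168.
So some worker holds at least ⌈168/15⌉ = 12 jobs.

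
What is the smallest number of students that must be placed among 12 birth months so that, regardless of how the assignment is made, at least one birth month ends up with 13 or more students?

With 144 students one could put exactly 12 in each of the 12 birth months, and no birth month would reach 13.
Pigeonhole: one more student must land in a birth month that already has 12, giving it 13.
So 12 × 12 + 1 = 145 students are required.

145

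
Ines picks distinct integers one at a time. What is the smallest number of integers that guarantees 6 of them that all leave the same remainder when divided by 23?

116

By pigeonhole, the 23 residue classes mod 23 are the pigeonholes.
With 115 integers one could put 5 in each residue class and have no class reach 6.
The 116th integer pushes some class to 6, so 23·5 + 1 = 116.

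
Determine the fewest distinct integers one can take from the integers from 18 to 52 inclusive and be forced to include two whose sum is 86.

27

Group the elements by complementary pair {x, 86−x}: {34,52}, {35,51}, {36,50}, …, giving 9 two-element pairs, the single value 43 (it cannot pair with itself since the integers are distinct), and 16 integers whose partner 86−x falls outside [18,52].
By pigeonhole, treating each of those 26 groups as a pigeonhole, one can pick one integer per group — 26 integers — with no two summing to 86.
The 27th integer lands in an occupied pair, forcing a sum of 86.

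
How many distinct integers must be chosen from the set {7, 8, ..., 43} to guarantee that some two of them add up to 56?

23

Group the elements by complementary pair {x, 56−x}: {13,43}, {14,42}, {15,41}, …, giving 15 two-element pairs, the single value 28 (it cannot pair with itself since the integers are distinct), and 6 integers whose partner 56−x falls outside [7,43].
Treating each of those 22 groups as a pigeonhole, one can pick one integer per group — 22 integers — with no two summing to 56.
The 23rd integer lands in an occupied pair, forcing a sum of 56.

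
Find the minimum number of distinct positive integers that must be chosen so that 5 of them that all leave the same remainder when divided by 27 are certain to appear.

109

The 27 residue classes mod 27 are the pigeonholes.
With 108 integers one could put 4 in each residue class and have no class reach 5.
The 109th integer pushes some class to 5, so 27·4 + 1 = 109.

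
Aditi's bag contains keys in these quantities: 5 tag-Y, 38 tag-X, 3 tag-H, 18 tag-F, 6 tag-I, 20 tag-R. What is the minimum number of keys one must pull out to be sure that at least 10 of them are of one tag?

An adversary could hand out at most 9 keys per tag (tag-Y, tag-H, tag-I run out sooner): 5 + 9 + 3 + 9 + 6 + 9 = 41 keys and still no tag has 10.
One more key lands in a tag already at 9, so 42 draws are enough and 41 are not.

42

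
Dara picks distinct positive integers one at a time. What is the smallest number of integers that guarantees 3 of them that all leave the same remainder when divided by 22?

45

Pigeonhole: the 22 residue classes mod 22 are the pigeonholes.
With 44 integers one could put 2 in each residue class and have no class reach 3.
The 45th integer pushes some class to 3, so 22·2 + 1 = 45.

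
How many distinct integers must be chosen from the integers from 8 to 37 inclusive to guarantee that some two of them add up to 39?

19

Two chosen integers sum to 39 exactly when both halves of some pair {x, 39−x} with 8 ≤ x ≤ 39−x ≤ 31 are chosen — 12 such pairs.
The remaining 6 elements (those with no distinct partner in range) can never complete a 39-sum, so the worst case takes all of them and one from each pair: 6 + 12 = 18.
The 19th integer has to be the second member of some pair, so 18 + 1 = 19.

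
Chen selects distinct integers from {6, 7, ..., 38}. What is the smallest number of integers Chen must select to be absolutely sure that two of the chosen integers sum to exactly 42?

19

A set avoiding the sum 42 can contain at most one of each pair {x, 42−x}, plus the 3 elements whose complement lies outside the range or equal to its own complement.
The integers 21, …, 38 (18 of them) are such a set: any two sum to at least 21+22 = 43 > 42.
Any 19th integer completes one of the 15 pairs, so 19 choices force a sum of 42.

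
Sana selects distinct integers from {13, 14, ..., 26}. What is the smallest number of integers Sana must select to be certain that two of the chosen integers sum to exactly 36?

A set avoiding the sum 36 can contain at most one of each pair {x, 36−x}, plus the 4 elements whose complement lies outside the range or equal to its own complement.
The integers 18, …, 26 (9 of them) are such a set: any two sum to at least 18+19 = 37 > 36.
Any 10th integer completes one of the 5 pairs, so 10 choices force a sum of 36.

10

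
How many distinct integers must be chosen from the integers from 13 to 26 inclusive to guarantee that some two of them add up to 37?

9

Group the elements by complementary pair {x, 37−x}: {13,24}, {14,23}, {15,22}, …, giving 6 two-element pairs and 2 integers whose partner 37−x falls outside [13,26].
Pigeonhole: treating each of those 8 groups as a pigeonhole, one can pick one integer per group — 8 integers — with no two summing to 37.
The 9th integer lands in an occupied pair, forcing a sum of 37.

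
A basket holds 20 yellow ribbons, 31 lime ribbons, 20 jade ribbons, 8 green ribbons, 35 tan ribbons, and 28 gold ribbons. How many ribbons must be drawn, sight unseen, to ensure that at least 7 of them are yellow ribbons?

In the worst case for collecting yellow ribbons, every non-yellow ribbon comes out first.
There are 31 + 20 + 8 + 35 + 28 = 122 non-yellow ribbons altogether.
After those, each further ribbon must be yellow, so 122 + 7 = 129 draws guarantee 7 yellow ribbons.

129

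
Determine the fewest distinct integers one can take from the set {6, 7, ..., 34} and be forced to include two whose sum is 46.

19

Group the elements by complementary pair {x, 46−x}: {12,34}, {13,33}, {14,32}, …, giving 11 two-element pairs, the single value 23 (it cannot pair with itself since the integers are distinct), and 6 integers whose partner 46−x falls outside [6,34].
By the pigeonhole principle, treating each of those 18 groups as a pigeonhole, one can pick one integer per group — 18 integers — with no two summing to 46.
The 19th integer lands in an occupied pair, forcing a sum of 46.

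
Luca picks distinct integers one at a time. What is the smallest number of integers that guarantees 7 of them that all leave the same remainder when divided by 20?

121

By the pigeonhole principle, the 20 residue classes mod 20 are the pigeonholes.
With 120 integers one could put 6 in each residue class and have no class reach 7.
The 121st integer pushes some class to 7, so 20·6 + 1 = 121.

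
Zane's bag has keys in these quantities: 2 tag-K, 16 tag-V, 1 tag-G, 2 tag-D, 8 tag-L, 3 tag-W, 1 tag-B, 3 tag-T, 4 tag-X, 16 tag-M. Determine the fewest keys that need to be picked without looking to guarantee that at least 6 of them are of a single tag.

32

Pigeonhole: put each drawn key into a box by tag. The largest draw with every box below 6 takes min(count, 5) from each tag; tags with fewer than 5 contribute all they have.
Σ min(cᵢ, 5) = 2 + 5 + 1 + 2 + 5 + 3 + 1 + 3 + 4 + 5 = 31.
Draw number 31 + 1 = 32 must push one box to 6.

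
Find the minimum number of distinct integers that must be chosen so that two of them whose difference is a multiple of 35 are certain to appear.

36

Integers whose pairwise differences are multiples of 35 are exactly those sharing a remainder mod 35. Pigeonhole: the 35 residue classes mod 35 are the pigeonholes.
With 35 integers one could put 1 in each residue class and have no class reach 2.
The 36th integer pushes some class to 2, so 35·1 + 1 = 36.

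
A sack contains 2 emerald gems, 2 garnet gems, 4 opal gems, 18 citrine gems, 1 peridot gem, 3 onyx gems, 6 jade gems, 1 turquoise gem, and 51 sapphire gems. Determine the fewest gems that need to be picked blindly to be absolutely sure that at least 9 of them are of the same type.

36

Put each drawn gem into a box by type. The largest draw with every box below 9 takes min(count, 8) from each type; types with fewer than 8 contribute all they have.
Σ min(cᵢ, 8) = 2 + 2 + 4 + 8 + 1 + 3 + 6 + 1 + 8 = 35.
Draw number 35 + 1 = 36 must push one box to 9.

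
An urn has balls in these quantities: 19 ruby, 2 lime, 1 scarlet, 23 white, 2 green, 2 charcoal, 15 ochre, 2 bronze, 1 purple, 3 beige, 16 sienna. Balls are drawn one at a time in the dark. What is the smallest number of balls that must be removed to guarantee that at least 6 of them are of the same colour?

The 11 colours are the holes; the balls drawn are the pigeons.
To avoid 6 of any one colour, the worst case takes at most 5 of each colour, or every ball of a colour that has fewer than 5.
That gives 5 + 2 + 1 + 5 + 2 + 2 + 5 + 2 + 1 + 3 + 5 = 33 balls with no colour reaching 6.
The next ball forces some colour to 6, so 33 + 1 = 34.

34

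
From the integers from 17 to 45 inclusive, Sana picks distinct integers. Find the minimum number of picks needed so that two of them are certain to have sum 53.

20

A set avoiding the sum 53 can contain at most one of each pair {x, 53−x}, plus the 9 elements whose complement lies outside the range.
The integers 27, …, 45 (19 of them) are such a set: any two sum to at least 27+28 = 55 > 53.
Any 20th integer completes one of the 10 pairs, so 20 choices force a sum of 53.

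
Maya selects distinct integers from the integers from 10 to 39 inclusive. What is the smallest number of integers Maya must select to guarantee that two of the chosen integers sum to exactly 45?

18

A set avoiding the sum 45 can contain at most one of each pair {x, 45−x}, plus the 4 elements whose complement lies outside the range.
The integers 23, …, 39 (17 of them) are such a set: any two sum to at least 23+24 = 47 > 45.
Any 18th integer completes one of the 13 pairs, so 18 choices force a sum of 45.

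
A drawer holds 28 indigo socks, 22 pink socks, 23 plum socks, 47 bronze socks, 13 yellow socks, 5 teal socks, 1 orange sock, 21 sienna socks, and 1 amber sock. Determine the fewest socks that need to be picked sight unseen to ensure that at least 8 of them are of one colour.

50

Pigeonhole: the 9 colours are the holes; the socks drawn are the pigeons.
To avoid 8 of any one colour, the worst case takes at most 7 of each colour, or every sock of a colour that has fewer than 7.
That gives 7 + 7 + 7 + 7 + 7 + 5 + 1 + 7 + 1 = 49 socks with no colour reaching 8.
The next sock forces some colour to 8, so 49 + 1 = 50.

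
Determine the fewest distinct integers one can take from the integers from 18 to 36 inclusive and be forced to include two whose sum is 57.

A set avoiding the sum 57 can contain at most one of each pair {x, 57−x}, plus the 3 elements whose complement lies outside the range.
The integers 18, …, 28 (11 of them) are such a set: any two sum to at least 18+19 = 37 and at most 27+28 = 55 < 57.
Any 12th integer completes one of the 8 pairs, so 12 choices force a sum of 57.

12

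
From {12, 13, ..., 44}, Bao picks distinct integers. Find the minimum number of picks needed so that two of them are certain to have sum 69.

Two chosen integers sum to 69 exactly when both halves of some pair {x, 69−x} with 25 ≤ x ≤ 69−x ≤ 44 are chosen — 10 such pairs.
The remaining 13 elements (those with no distinct partner in range) can never complete a 69-sum, so the worst case takes all of them and one from each pair: 13 + 10 = 23.
The 24th integer has to be the second member of some pair, so 23 + 1 = 24.

24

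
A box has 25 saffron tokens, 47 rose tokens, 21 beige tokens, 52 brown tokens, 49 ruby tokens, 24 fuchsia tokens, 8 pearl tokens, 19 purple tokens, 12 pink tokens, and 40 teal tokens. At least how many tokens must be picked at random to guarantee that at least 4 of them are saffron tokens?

In the worst case for collecting saffron tokens, every non-saffron token comes out first.
There are 47 + 21 + 52 + 49 + 24 + 8 + 19 + 12 + 40 = 272 non-saffron tokens altogether.
After those, each further token must be saffron, so 272 + 4 = 276 draws guarantee 4 saffron tokens.

276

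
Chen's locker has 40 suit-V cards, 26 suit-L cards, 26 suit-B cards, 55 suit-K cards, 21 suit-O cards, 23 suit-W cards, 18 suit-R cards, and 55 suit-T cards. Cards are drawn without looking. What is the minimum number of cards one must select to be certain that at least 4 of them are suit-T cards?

In the worst case for collecting suit-T cards, every non-suit-T card comes out first.
There are 40 + 26 + 26 + 55 + 21 + 23 + 18 = 209 non-suit-T cards altogether.
After those, each further card must be suit-T, so 209 + 4 = 213 draws guarantee 4 suit-T cards.

213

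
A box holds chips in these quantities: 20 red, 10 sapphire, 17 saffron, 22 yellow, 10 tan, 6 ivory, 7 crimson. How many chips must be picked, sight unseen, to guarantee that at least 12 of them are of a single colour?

An adversary could hand out at most 11 chips per colour (4 colours run out sooner): 11 + 10 + 11 + 11 + 10 + 6 + 7 = 66 chips and still no colour has 12.
One more chip lands in a colour already at 11, so 67 draws are enough and 66 are not.

67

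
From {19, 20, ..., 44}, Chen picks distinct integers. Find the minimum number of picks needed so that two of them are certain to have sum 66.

A set avoiding the sum 66 can contain at most one of each pair {x, 66−x}, plus the 4 elements whose complement lies outside the range or equal to its own complement.
The integers 19, …, 33 (15 of them) are such a set: any two sum to at least 19+20 = 39 and at most 32+33 = 65 < 66.
Any 16th integer completes one of the 11 pairs, so 16 choices force a sum of 66.

16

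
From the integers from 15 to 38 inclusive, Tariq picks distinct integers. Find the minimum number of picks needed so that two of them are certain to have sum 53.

Two chosen integers sum to 53 exactly when both halves of some pair {x, 53−x} with 15 ≤ x ≤ 53−x ≤ 38 are chosen — 12 such pairs.
Every element belongs to one of those pairs, so the worst case picks one from each: 12 integers.
Pigeonhole: the 13th integer has to be the second member of some pair, so 12 + 1 = 13.

13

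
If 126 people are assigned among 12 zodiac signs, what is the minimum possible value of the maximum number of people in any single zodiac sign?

11

By the pigeonhole principle, the 12 zodiac signs are the holes and the 126 people are the pigeons.
If every zodiac sign held at most 10 people, the total would be at most 12 × 10 = 120, which is less than 126.
So some zodiac sign holds at least ⌈126/12⌉ = 11 people.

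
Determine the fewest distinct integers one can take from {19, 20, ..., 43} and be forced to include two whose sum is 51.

19

Group the elements by complementary pair {x, 51−x}: {19,32}, {20,31}, {21,30}, …, giving 7 two-element pairs and 11 integers whose partner 51−x falls outside [19,43].
Treating each of those 18 groups as a pigeonhole, one can pick one integer per group — 18 integers — with no two summing to 51.
The 19th integer lands in an occupied pair, forcing a sum of 51.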